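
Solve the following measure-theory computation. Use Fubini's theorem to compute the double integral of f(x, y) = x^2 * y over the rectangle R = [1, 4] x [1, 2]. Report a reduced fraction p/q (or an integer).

f(x, y) is a tensor product of a function of x and a function of y, and both factors are bounded continuous (hence Lebesgue integrable) on the rectangle, so Fubini's theorem applies:
  integral_R f d(m x m) = (integral_a1^b1 x^2 dx) * (integral_a2^b2 y dy).
Inner integral in x: integral_{1}^{4} x^2 dx = (4^3 - 1^3)/3
  = 21.
Inner integral in y: integral_{1}^{2} y dy = (2^2 - 1^2)/2
  = 3/2.
Product: (21) * (3/2) = 63/2.

63/2


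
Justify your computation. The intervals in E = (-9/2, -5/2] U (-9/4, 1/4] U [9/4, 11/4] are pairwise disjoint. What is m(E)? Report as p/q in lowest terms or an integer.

For pairwise disjoint intervals, m(union_i I_i) = sum_i m(I_i),
and m is invariant under swapping open/closed endpoints (single points have measure 0).
So m(E) = sum_i (b_i - a_i).
  I_1 has length -5/2 - (-9/2) = 2.
  I_2 has length 1/4 - (-9/4) = 5/2.
  I_3 has length 11/4 - 9/4 = 1/2.
Summing:
  m(E) = 2 + 5/2 + 1/2 = 5.

5


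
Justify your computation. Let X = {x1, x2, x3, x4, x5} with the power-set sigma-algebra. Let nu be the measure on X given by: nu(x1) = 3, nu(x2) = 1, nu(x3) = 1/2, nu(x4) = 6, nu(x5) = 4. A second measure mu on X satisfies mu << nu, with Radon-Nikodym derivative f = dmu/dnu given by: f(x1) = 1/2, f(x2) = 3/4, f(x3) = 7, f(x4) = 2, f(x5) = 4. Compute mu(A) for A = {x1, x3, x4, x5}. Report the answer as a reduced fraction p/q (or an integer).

By the defining property of the Radon-Nikodym derivative, for every measurable set A,
  mu(A) = integral_A f dnu.
Since nu is a discrete measure concentrated on the atoms of X, the integral over A reduces to the sum
  mu(A) = sum_{x in A} f(x) * nu({x}).
Computing each term:
  x1: f(x1) * nu(x1) = 1/2 * 3 = 3/2.
  x3: f(x3) * nu(x3) = 7 * 1/2 = 7/2.
  x4: f(x4) * nu(x4) = 2 * 6 = 12.
  x5: f(x5) * nu(x5) = 4 * 4 = 16.
Summing: mu(A) = 3/2 + 7/2 + 12 + 16 = 33.

33


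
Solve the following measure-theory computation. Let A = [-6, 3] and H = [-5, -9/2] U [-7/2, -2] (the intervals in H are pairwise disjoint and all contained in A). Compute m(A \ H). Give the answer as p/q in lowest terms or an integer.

The ambient interval has length m(A) = 3 - (-6) = 9.
Since the holes are disjoint and sit inside A, by finite additivity
  m(H) = sum_i (b_i - a_i), and m(A \ H) = m(A) - m(H).
Computing the hole measures:
  m(H_1) = -9/2 - (-5) = 1/2.
  m(H_2) = -2 - (-7/2) = 3/2.
Summed: m(H) = 1/2 + 3/2 = 2.
So m(A \ H) = 9 - 2 = 7.

7


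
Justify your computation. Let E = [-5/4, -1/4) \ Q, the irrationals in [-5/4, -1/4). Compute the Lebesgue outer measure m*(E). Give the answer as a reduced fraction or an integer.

The interval I = [-5/4, -1/4) has m(I) = -1/4 - (-5/4) = 1 (endpoints are measure-zero, so open/closed/half-open agree). Write I = (I cap Q) u (I \ Q). The rationals in I are countable, so m*(I cap Q) = 0 (cover each rational by intervals whose total length is arbitrarily small). By countable subadditivity m*(I) <= m*(I cap Q) + m*(I \ Q), hence m*(I \ Q) >= m(I) = 1. The reverse inequality m*(I \ Q) <= m*(I) = 1 is trivial since (I \ Q) is a subset of I. Therefore m*(I \ Q) = 1.

1


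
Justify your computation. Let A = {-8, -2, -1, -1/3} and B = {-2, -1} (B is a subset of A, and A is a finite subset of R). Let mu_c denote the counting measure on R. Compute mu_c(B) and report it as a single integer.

Counting measure assigns mu_c(E) = |E| (number of elements) when E is finite.
B has 2 element(s), so mu_c(B) = 2.

2


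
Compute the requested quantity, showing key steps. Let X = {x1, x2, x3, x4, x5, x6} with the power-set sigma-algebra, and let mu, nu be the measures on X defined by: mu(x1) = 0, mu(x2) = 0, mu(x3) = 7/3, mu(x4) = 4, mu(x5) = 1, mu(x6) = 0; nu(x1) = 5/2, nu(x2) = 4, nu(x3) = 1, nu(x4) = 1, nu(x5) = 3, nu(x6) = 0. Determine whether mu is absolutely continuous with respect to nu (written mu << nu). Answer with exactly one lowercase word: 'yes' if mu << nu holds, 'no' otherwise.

mu << nu means: every nu-null measurable set is also mu-null; equivalently, for every atom x, if nu({x}) = 0 then mu({x}) = 0.
Checking each atom:
  x1: nu = 5/2 > 0 -> no constraint.
  x2: nu = 4 > 0 -> no constraint.
  x3: nu = 1 > 0 -> no constraint.
  x4: nu = 1 > 0 -> no constraint.
  x5: nu = 3 > 0 -> no constraint.
  x6: nu = 0, mu = 0 -> consistent with mu << nu.
No atom violates the condition. Therefore mu << nu.

yes


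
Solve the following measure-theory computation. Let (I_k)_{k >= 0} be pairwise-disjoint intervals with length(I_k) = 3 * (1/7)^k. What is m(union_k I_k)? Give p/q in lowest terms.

By countable additivity of the Lebesgue measure on pairwise disjoint measurable sets,
  m(union_{k >= 0} I_k) = sum_{k >= 0} m(I_k) = sum_{k >= 0} a * r^k,
  with a = 3 and r = 1/7.
Since 0 < r = 1/7 < 1, the geometric series converges:
  sum_{k >= 0} a * r^k = a / (1 - r).
  = 3 / (1 - 1/7)
  = 3 / (6/7)
  = 7/2.

7/2


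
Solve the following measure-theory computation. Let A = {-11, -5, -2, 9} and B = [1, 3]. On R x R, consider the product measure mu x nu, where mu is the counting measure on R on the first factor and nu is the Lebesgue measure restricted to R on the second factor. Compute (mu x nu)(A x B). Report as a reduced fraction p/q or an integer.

For a measurable rectangle A x B, the product measure satisfies
  (mu x nu)(A x B) = mu(A) * nu(B).
  mu(A) = 4.
  nu(B) = 2.
  (mu x nu)(A x B) = 4 * 2 = 8.

8


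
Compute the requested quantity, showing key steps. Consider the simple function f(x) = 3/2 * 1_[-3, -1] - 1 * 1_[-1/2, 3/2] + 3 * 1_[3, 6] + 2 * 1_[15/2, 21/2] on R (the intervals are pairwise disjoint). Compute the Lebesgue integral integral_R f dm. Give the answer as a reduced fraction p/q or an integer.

For a simple function f = sum_i c_i * 1_{A_i} with disjoint A_i,
  integral f dm = sum_i c_i * m(A_i).
Lengths of the A_i:
  m(A_1) = -1 - (-3) = 2.
  m(A_2) = 3/2 - (-1/2) = 2.
  m(A_3) = 6 - 3 = 3.
  m(A_4) = 21/2 - 15/2 = 3.
Contributions c_i * m(A_i):
  (3/2) * (2) = 3.
  (-1) * (2) = -2.
  (3) * (3) = 9.
  (2) * (3) = 6.
Total: 3 - 2 + 9 + 6 = 16.

16


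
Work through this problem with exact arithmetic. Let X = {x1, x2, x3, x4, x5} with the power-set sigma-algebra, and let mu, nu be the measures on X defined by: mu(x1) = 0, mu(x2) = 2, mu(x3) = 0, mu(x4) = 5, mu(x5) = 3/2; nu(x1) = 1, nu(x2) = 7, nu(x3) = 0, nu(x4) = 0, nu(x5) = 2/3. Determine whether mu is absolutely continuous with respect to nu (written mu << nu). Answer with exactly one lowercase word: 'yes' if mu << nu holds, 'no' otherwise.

mu << nu means: every nu-null measurable set is also mu-null; equivalently, for every atom x, if nu({x}) = 0 then mu({x}) = 0.
Checking each atom:
  x1: nu = 1 > 0 -> no constraint.
  x2: nu = 7 > 0 -> no constraint.
  x3: nu = 0, mu = 0 -> consistent with mu << nu.
  x4: nu = 0, mu = 5 > 0 -> violates mu << nu.
  x5: nu = 2/3 > 0 -> no constraint.
The atom(s) x4 violate the condition (nu = 0 but mu > 0). Therefore mu is NOT absolutely continuous w.r.t. nu.

no


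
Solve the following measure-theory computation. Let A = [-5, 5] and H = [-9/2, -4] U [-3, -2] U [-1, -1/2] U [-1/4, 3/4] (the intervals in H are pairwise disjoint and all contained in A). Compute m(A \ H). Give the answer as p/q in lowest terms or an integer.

The ambient interval has length m(A) = 5 - (-5) = 10.
Since the holes are disjoint and sit inside A, by finite additivity
  m(H) = sum_i (b_i - a_i), and m(A \ H) = m(A) - m(H).
Computing the hole measures:
  m(H_1) = -4 - (-9/2) = 1/2.
  m(H_2) = -2 - (-3) = 1.
  m(H_3) = -1/2 - (-1) = 1/2.
  m(H_4) = 3/4 - (-1/4) = 1.
Summed: m(H) = 1/2 + 1 + 1/2 + 1 = 3.
So m(A \ H) = 10 - 3 = 7.

7


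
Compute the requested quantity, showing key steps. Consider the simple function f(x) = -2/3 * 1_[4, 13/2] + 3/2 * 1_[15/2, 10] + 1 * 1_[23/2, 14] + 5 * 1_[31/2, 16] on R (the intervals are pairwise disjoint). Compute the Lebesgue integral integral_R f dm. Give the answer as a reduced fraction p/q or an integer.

For a simple function f = sum_i c_i * 1_{A_i} with disjoint A_i,
  integral f dm = sum_i c_i * m(A_i).
Lengths of the A_i:
  m(A_1) = 13/2 - 4 = 5/2.
  m(A_2) = 10 - 15/2 = 5/2.
  m(A_3) = 14 - 23/2 = 5/2.
  m(A_4) = 16 - 31/2 = 1/2.
Contributions c_i * m(A_i):
  (-2/3) * (5/2) = -5/3.
  (3/2) * (5/2) = 15/4.
  (1) * (5/2) = 5/2.
  (5) * (1/2) = 5/2.
Total: -5/3 + 15/4 + 5/2 + 5/2 = 85/12.

85/12


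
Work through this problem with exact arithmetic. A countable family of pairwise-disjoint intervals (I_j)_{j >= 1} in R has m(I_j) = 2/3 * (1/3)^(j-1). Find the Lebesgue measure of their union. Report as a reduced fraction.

By countable additivity of the Lebesgue measure on pairwise disjoint measurable sets,
  m(union_{j >= 1} I_j) = sum_{j >= 1} m(I_j) = sum_{j >= 1} a * r^(j-1),
  with a = 2/3 and r = 1/3.
Since 0 < r = 1/3 < 1, the geometric series converges:
  sum_{j >= 1} a * r^(j-1) = a / (1 - r).
  = 2/3 / (1 - 1/3)
  = 2/3 / (2/3)
  = 1.

1


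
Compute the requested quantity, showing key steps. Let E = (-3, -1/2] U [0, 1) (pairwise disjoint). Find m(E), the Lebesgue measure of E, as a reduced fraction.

For pairwise disjoint intervals, m(union_i I_i) = sum_i m(I_i),
and m is invariant under swapping open/closed endpoints (single points have measure 0).
So m(E) = sum_i (b_i - a_i).
  I_1 has length -1/2 - (-3) = 5/2.
  I_2 has length 1 - 0 = 1.
Summing:
  m(E) = 5/2 + 1 = 7/2.

7/2


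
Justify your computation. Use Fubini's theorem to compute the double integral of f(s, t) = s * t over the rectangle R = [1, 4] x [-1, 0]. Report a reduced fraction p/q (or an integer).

f(s, t) is a tensor product of a function of s and a function of t, and both factors are bounded continuous (hence Lebesgue integrable) on the rectangle, so Fubini's theorem applies:
  integral_R f d(m x m) = (integral_a1^b1 s ds) * (integral_a2^b2 t dt).
Inner integral in s: integral_{1}^{4} s ds = (4^2 - 1^2)/2
  = 15/2.
Inner integral in t: integral_{-1}^{0} t dt = (0^2 - (-1)^2)/2
  = -1/2.
Product: (15/2) * (-1/2) = -15/4.

-15/4


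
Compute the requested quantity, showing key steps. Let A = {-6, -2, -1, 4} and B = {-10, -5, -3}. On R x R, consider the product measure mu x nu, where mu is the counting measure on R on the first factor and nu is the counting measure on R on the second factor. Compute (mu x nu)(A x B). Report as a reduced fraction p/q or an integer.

For a measurable rectangle A x B, the product measure satisfies
  (mu x nu)(A x B) = mu(A) * nu(B).
  mu(A) = 4.
  nu(B) = 3.
  (mu x nu)(A x B) = 4 * 3 = 12.

12


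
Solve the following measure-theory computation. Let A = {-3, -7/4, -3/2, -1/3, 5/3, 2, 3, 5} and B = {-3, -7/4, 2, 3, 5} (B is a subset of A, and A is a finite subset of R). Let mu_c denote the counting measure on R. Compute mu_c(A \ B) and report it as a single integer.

Counting measure assigns mu_c(E) = |E| (number of elements) when E is finite. For B subset A, A \ B is the set of elements of A not in B, so |A \ B| = |A| - |B|.
|A| = 8, |B| = 5, so mu_c(A \ B) = 8 - 5 = 3.

3


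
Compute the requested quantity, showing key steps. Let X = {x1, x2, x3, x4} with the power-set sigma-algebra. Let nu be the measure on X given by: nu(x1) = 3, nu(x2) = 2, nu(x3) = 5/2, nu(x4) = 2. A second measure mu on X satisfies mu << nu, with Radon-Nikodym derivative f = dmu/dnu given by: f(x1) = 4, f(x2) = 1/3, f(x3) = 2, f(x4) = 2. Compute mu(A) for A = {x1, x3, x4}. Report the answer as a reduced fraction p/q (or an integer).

By the defining property of the Radon-Nikodym derivative, for every measurable set A,
  mu(A) = integral_A f dnu.
Since nu is a discrete measure concentrated on the atoms of X, the integral over A reduces to the sum
  mu(A) = sum_{x in A} f(x) * nu({x}).
Computing each term:
  x1: f(x1) * nu(x1) = 4 * 3 = 12.
  x3: f(x3) * nu(x3) = 2 * 5/2 = 5.
  x4: f(x4) * nu(x4) = 2 * 2 = 4.
Summing: mu(A) = 12 + 5 + 4 = 21.

21


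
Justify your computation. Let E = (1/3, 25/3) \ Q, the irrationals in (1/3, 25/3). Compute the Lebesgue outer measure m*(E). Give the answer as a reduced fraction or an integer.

The interval I = (1/3, 25/3) has m(I) = 25/3 - 1/3 = 8 (endpoints are measure-zero, so open/closed/half-open agree). Write I = (I cap Q) u (I \ Q). The rationals in I are countable, so m*(I cap Q) = 0 (cover each rational by intervals whose total length is arbitrarily small). By countable subadditivity m*(I) <= m*(I cap Q) + m*(I \ Q), hence m*(I \ Q) >= m(I) = 8. The reverse inequality m*(I \ Q) <= m*(I) = 8 is trivial since (I \ Q) is a subset of I. Therefore m*(I \ Q) = 8.

8


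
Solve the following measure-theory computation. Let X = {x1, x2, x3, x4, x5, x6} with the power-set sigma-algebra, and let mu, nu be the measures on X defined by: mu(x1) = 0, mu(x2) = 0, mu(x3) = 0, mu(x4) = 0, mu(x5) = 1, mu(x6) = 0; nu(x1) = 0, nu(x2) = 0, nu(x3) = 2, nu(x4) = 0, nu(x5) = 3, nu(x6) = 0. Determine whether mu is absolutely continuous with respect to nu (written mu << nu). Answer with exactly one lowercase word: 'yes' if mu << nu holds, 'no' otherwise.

mu << nu means: every nu-null measurable set is also mu-null; equivalently, for every atom x, if nu({x}) = 0 then mu({x}) = 0.
Checking each atom:
  x1: nu = 0, mu = 0 -> consistent with mu << nu.
  x2: nu = 0, mu = 0 -> consistent with mu << nu.
  x3: nu = 2 > 0 -> no constraint.
  x4: nu = 0, mu = 0 -> consistent with mu << nu.
  x5: nu = 3 > 0 -> no constraint.
  x6: nu = 0, mu = 0 -> consistent with mu << nu.
No atom violates the condition. Therefore mu << nu.

yes


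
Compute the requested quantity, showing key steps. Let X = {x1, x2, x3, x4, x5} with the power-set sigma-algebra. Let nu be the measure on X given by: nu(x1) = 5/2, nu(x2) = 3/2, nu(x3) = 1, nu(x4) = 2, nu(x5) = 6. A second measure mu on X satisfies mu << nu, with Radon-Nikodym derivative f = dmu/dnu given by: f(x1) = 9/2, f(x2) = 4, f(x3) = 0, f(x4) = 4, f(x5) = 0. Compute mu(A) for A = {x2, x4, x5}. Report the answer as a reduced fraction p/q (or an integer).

By the defining property of the Radon-Nikodym derivative, for every measurable set A,
  mu(A) = integral_A f dnu.
Since nu is a discrete measure concentrated on the atoms of X, the integral over A reduces to the sum
  mu(A) = sum_{x in A} f(x) * nu({x}).
Computing each term:
  x2: f(x2) * nu(x2) = 4 * 3/2 = 6.
  x4: f(x4) * nu(x4) = 4 * 2 = 8.
  x5: f(x5) * nu(x5) = 0 * 6 = 0.
Summing: mu(A) = 6 + 8 + 0 = 14.

14


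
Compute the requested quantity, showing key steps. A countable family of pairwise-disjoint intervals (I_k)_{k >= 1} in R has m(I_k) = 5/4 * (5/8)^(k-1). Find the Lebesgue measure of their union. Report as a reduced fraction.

By countable additivity of the Lebesgue measure on pairwise disjoint measurable sets,
  m(union_{k >= 1} I_k) = sum_{k >= 1} m(I_k) = sum_{k >= 1} a * r^(k-1),
  with a = 5/4 and r = 5/8.
Since 0 < r = 5/8 < 1, the geometric series converges:
  sum_{k >= 1} a * r^(k-1) = a / (1 - r).
  = 5/4 / (1 - 5/8)
  = 5/4 / (3/8)
  = 10/3.

10/3


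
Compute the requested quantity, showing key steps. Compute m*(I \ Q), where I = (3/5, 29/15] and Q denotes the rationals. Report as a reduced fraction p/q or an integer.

The interval I = (3/5, 29/15] has m(I) = 29/15 - 3/5 = 4/3 (endpoints are measure-zero, so open/closed/half-open agree). Write I = (I cap Q) u (I \ Q). The rationals in I are countable, so m*(I cap Q) = 0 (cover each rational by intervals whose total length is arbitrarily small). By countable subadditivity m*(I) <= m*(I cap Q) + m*(I \ Q), hence m*(I \ Q) >= m(I) = 4/3. The reverse inequality m*(I \ Q) <= m*(I) = 4/3 is trivial since (I \ Q) is a subset of I. Therefore m*(I \ Q) = 4/3.

4/3


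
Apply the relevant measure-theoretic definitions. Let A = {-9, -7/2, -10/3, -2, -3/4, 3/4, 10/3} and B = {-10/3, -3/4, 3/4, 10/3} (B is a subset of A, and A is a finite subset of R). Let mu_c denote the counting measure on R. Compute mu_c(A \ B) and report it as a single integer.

Counting measure assigns mu_c(E) = |E| (number of elements) when E is finite. For B subset A, A \ B is the set of elements of A not in B, so |A \ B| = |A| - |B|.
|A| = 7, |B| = 4, so mu_c(A \ B) = 7 - 4 = 3.

3


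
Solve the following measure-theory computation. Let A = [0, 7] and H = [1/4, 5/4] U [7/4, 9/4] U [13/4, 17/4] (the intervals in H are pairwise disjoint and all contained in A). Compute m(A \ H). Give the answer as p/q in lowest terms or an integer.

The ambient interval has length m(A) = 7 - 0 = 7.
Since the holes are disjoint and sit inside A, by finite additivity
  m(H) = sum_i (b_i - a_i), and m(A \ H) = m(A) - m(H).
Computing the hole measures:
  m(H_1) = 5/4 - 1/4 = 1.
  m(H_2) = 9/4 - 7/4 = 1/2.
  m(H_3) = 17/4 - 13/4 = 1.
Summed: m(H) = 1 + 1/2 + 1 = 5/2.
So m(A \ H) = 7 - 5/2 = 9/2.

9/2


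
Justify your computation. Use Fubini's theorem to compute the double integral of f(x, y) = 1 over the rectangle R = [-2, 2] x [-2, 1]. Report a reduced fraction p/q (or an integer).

f(x, y) is a tensor product of a function of x and a function of y, and both factors are bounded continuous (hence Lebesgue integrable) on the rectangle, so Fubini's theorem applies:
  integral_R f d(m x m) = (integral_a1^b1 1 dx) * (integral_a2^b2 1 dy).
Inner integral in x: integral_{-2}^{2} 1 dx = (2^1 - (-2)^1)/1
  = 4.
Inner integral in y: integral_{-2}^{1} 1 dy = (1^1 - (-2)^1)/1
  = 3.
Product: (4) * (3) = 12.

12


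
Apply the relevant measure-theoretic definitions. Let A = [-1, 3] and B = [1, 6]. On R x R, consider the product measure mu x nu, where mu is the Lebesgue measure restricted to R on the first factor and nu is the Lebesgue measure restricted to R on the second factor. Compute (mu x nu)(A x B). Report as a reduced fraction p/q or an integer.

For a measurable rectangle A x B, the product measure satisfies
  (mu x nu)(A x B) = mu(A) * nu(B).
  mu(A) = 4.
  nu(B) = 5.
  (mu x nu)(A x B) = 4 * 5 = 20.

20


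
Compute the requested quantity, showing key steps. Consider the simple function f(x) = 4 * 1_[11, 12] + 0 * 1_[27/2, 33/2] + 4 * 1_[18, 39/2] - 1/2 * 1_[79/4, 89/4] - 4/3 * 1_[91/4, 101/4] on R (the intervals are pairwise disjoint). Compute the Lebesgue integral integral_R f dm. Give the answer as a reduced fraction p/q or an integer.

For a simple function f = sum_i c_i * 1_{A_i} with disjoint A_i,
  integral f dm = sum_i c_i * m(A_i).
Lengths of the A_i:
  m(A_1) = 12 - 11 = 1.
  m(A_2) = 33/2 - 27/2 = 3.
  m(A_3) = 39/2 - 18 = 3/2.
  m(A_4) = 89/4 - 79/4 = 5/2.
  m(A_5) = 101/4 - 91/4 = 5/2.
Contributions c_i * m(A_i):
  (4) * (1) = 4.
  (0) * (3) = 0.
  (4) * (3/2) = 6.
  (-1/2) * (5/2) = -5/4.
  (-4/3) * (5/2) = -10/3.
Total: 4 + 0 + 6 - 5/4 - 10/3 = 65/12.

65/12


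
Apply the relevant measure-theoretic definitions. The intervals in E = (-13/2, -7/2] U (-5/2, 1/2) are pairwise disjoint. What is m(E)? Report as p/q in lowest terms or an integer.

For pairwise disjoint intervals, m(union_i I_i) = sum_i m(I_i),
and m is invariant under swapping open/closed endpoints (single points have measure 0).
So m(E) = sum_i (b_i - a_i).
  I_1 has length -7/2 - (-13/2) = 3.
  I_2 has length 1/2 - (-5/2) = 3.
Summing:
  m(E) = 3 + 3 = 6.

6


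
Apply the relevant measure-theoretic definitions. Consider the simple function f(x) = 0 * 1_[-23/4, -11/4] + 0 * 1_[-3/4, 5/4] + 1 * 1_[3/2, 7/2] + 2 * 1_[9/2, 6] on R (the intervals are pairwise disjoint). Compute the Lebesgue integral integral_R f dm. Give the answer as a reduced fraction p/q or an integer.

For a simple function f = sum_i c_i * 1_{A_i} with disjoint A_i,
  integral f dm = sum_i c_i * m(A_i).
Lengths of the A_i:
  m(A_1) = -11/4 - (-23/4) = 3.
  m(A_2) = 5/4 - (-3/4) = 2.
  m(A_3) = 7/2 - 3/2 = 2.
  m(A_4) = 6 - 9/2 = 3/2.
Contributions c_i * m(A_i):
  (0) * (3) = 0.
  (0) * (2) = 0.
  (1) * (2) = 2.
  (2) * (3/2) = 3.
Total: 0 + 0 + 2 + 3 = 5.

5


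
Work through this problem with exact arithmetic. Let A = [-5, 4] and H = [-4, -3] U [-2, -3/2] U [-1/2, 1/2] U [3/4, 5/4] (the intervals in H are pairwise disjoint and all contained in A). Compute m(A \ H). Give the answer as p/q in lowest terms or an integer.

The ambient interval has length m(A) = 4 - (-5) = 9.
Since the holes are disjoint and sit inside A, by finite additivity
  m(H) = sum_i (b_i - a_i), and m(A \ H) = m(A) - m(H).
Computing the hole measures:
  m(H_1) = -3 - (-4) = 1.
  m(H_2) = -3/2 - (-2) = 1/2.
  m(H_3) = 1/2 - (-1/2) = 1.
  m(H_4) = 5/4 - 3/4 = 1/2.
Summed: m(H) = 1 + 1/2 + 1 + 1/2 = 3.
So m(A \ H) = 9 - 3 = 6.

6


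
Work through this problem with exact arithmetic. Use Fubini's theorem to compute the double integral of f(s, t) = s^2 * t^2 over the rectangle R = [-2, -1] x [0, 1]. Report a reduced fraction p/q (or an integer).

f(s, t) is a tensor product of a function of s and a function of t, and both factors are bounded continuous (hence Lebesgue integrable) on the rectangle, so Fubini's theorem applies:
  integral_R f d(m x m) = (integral_a1^b1 s^2 ds) * (integral_a2^b2 t^2 dt).
Inner integral in s: integral_{-2}^{-1} s^2 ds = ((-1)^3 - (-2)^3)/3
  = 7/3.
Inner integral in t: integral_{0}^{1} t^2 dt = (1^3 - 0^3)/3
  = 1/3.
Product: (7/3) * (1/3) = 7/9.

7/9


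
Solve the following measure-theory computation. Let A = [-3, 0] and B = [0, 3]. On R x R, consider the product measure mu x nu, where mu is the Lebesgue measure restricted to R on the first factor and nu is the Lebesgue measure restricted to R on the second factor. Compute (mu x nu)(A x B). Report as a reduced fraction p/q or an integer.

For a measurable rectangle A x B, the product measure satisfies
  (mu x nu)(A x B) = mu(A) * nu(B).
  mu(A) = 3.
  nu(B) = 3.
  (mu x nu)(A x B) = 3 * 3 = 9.

9


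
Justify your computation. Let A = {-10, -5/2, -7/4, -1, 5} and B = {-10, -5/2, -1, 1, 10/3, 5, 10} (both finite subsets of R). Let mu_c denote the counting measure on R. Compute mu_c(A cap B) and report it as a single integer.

Counting measure on a finite set equals cardinality. mu_c(A cap B) = |A cap B| (elements appearing in both).
Enumerating the elements of A that also lie in B gives 4 element(s).
So mu_c(A cap B) = 4.

4


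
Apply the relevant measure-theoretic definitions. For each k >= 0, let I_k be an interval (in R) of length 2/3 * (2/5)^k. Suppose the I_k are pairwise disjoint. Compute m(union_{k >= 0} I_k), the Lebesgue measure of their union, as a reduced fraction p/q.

By countable additivity of the Lebesgue measure on pairwise disjoint measurable sets,
  m(union_{k >= 0} I_k) = sum_{k >= 0} m(I_k) = sum_{k >= 0} a * r^k,
  with a = 2/3 and r = 2/5.
Since 0 < r = 2/5 < 1, the geometric series converges:
  sum_{k >= 0} a * r^k = a / (1 - r).
  = 2/3 / (1 - 2/5)
  = 2/3 / (3/5)
  = 10/9.

10/9


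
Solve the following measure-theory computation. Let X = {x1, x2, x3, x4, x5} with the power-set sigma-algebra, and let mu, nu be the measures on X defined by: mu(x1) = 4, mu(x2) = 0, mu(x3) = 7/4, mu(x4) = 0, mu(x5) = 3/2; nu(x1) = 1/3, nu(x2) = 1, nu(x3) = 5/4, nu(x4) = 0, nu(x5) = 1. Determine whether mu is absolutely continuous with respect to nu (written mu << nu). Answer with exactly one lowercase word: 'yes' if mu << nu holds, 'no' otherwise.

mu << nu means: every nu-null measurable set is also mu-null; equivalently, for every atom x, if nu({x}) = 0 then mu({x}) = 0.
Checking each atom:
  x1: nu = 1/3 > 0 -> no constraint.
  x2: nu = 1 > 0 -> no constraint.
  x3: nu = 5/4 > 0 -> no constraint.
  x4: nu = 0, mu = 0 -> consistent with mu << nu.
  x5: nu = 1 > 0 -> no constraint.
No atom violates the condition. Therefore mu << nu.

yes


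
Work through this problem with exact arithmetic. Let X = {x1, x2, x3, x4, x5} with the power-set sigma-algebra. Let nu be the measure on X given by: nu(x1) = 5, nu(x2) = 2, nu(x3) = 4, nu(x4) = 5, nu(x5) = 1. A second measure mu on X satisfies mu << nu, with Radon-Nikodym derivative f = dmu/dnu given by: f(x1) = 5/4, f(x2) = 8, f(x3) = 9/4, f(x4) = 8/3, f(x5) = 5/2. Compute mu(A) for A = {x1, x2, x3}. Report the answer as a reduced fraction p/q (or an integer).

By the defining property of the Radon-Nikodym derivative, for every measurable set A,
  mu(A) = integral_A f dnu.
Since nu is a discrete measure concentrated on the atoms of X, the integral over A reduces to the sum
  mu(A) = sum_{x in A} f(x) * nu({x}).
Computing each term:
  x1: f(x1) * nu(x1) = 5/4 * 5 = 25/4.
  x2: f(x2) * nu(x2) = 8 * 2 = 16.
  x3: f(x3) * nu(x3) = 9/4 * 4 = 9.
Summing: mu(A) = 25/4 + 16 + 9 = 125/4.

125/4


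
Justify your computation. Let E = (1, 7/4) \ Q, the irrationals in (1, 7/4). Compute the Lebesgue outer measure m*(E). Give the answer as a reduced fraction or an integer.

The interval I = (1, 7/4) has m(I) = 7/4 - 1 = 3/4 (endpoints are measure-zero, so open/closed/half-open agree). Write I = (I cap Q) u (I \ Q). The rationals in I are countable, so m*(I cap Q) = 0 (cover each rational by intervals whose total length is arbitrarily small). By countable subadditivity m*(I) <= m*(I cap Q) + m*(I \ Q), hence m*(I \ Q) >= m(I) = 3/4. The reverse inequality m*(I \ Q) <= m*(I) = 3/4 is trivial since (I \ Q) is a subset of I. Therefore m*(I \ Q) = 3/4.

3/4


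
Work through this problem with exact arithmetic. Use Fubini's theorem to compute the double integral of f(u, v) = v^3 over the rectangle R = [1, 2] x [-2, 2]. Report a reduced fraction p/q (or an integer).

f(u, v) is a tensor product of a function of u and a function of v, and both factors are bounded continuous (hence Lebesgue integrable) on the rectangle, so Fubini's theorem applies:
  integral_R f d(m x m) = (integral_a1^b1 1 du) * (integral_a2^b2 v^3 dv).
Inner integral in u: integral_{1}^{2} 1 du = (2^1 - 1^1)/1
  = 1.
Inner integral in v: integral_{-2}^{2} v^3 dv = (2^4 - (-2)^4)/4
  = 0.
Product: (1) * (0) = 0.

0


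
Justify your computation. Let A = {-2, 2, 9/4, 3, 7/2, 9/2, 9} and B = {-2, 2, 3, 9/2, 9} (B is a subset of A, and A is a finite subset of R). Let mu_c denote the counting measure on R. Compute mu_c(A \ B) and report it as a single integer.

Counting measure assigns mu_c(E) = |E| (number of elements) when E is finite. For B subset A, A \ B is the set of elements of A not in B, so |A \ B| = |A| - |B|.
|A| = 7, |B| = 5, so mu_c(A \ B) = 7 - 5 = 2.

2


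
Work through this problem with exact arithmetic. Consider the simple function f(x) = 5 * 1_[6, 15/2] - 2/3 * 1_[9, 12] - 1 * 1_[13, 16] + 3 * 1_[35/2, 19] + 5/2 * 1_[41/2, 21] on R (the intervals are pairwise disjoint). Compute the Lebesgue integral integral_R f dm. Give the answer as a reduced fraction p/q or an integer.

For a simple function f = sum_i c_i * 1_{A_i} with disjoint A_i,
  integral f dm = sum_i c_i * m(A_i).
Lengths of the A_i:
  m(A_1) = 15/2 - 6 = 3/2.
  m(A_2) = 12 - 9 = 3.
  m(A_3) = 16 - 13 = 3.
  m(A_4) = 19 - 35/2 = 3/2.
  m(A_5) = 21 - 41/2 = 1/2.
Contributions c_i * m(A_i):
  (5) * (3/2) = 15/2.
  (-2/3) * (3) = -2.
  (-1) * (3) = -3.
  (3) * (3/2) = 9/2.
  (5/2) * (1/2) = 5/4.
Total: 15/2 - 2 - 3 + 9/2 + 5/4 = 33/4.

33/4


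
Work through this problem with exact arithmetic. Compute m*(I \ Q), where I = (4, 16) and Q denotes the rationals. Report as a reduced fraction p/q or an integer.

The interval I = (4, 16) has m(I) = 16 - 4 = 12 (endpoints are measure-zero, so open/closed/half-open agree). Write I = (I cap Q) u (I \ Q). The rationals in I are countable, so m*(I cap Q) = 0 (cover each rational by intervals whose total length is arbitrarily small). By countable subadditivity m*(I) <= m*(I cap Q) + m*(I \ Q), hence m*(I \ Q) >= m(I) = 12. The reverse inequality m*(I \ Q) <= m*(I) = 12 is trivial since (I \ Q) is a subset of I. Therefore m*(I \ Q) = 12.

12


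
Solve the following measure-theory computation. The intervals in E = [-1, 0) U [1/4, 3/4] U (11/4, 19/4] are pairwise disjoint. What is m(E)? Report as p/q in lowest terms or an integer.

For pairwise disjoint intervals, m(union_i I_i) = sum_i m(I_i),
and m is invariant under swapping open/closed endpoints (single points have measure 0).
So m(E) = sum_i (b_i - a_i).
  I_1 has length 0 - (-1) = 1.
  I_2 has length 3/4 - 1/4 = 1/2.
  I_3 has length 19/4 - 11/4 = 2.
Summing:
  m(E) = 1 + 1/2 + 2 = 7/2.

7/2


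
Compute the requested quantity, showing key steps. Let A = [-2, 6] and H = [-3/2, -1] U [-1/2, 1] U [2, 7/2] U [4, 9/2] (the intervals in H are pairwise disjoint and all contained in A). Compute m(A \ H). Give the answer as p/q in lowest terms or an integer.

The ambient interval has length m(A) = 6 - (-2) = 8.
Since the holes are disjoint and sit inside A, by finite additivity
  m(H) = sum_i (b_i - a_i), and m(A \ H) = m(A) - m(H).
Computing the hole measures:
  m(H_1) = -1 - (-3/2) = 1/2.
  m(H_2) = 1 - (-1/2) = 3/2.
  m(H_3) = 7/2 - 2 = 3/2.
  m(H_4) = 9/2 - 4 = 1/2.
Summed: m(H) = 1/2 + 3/2 + 3/2 + 1/2 = 4.
So m(A \ H) = 8 - 4 = 4.

4


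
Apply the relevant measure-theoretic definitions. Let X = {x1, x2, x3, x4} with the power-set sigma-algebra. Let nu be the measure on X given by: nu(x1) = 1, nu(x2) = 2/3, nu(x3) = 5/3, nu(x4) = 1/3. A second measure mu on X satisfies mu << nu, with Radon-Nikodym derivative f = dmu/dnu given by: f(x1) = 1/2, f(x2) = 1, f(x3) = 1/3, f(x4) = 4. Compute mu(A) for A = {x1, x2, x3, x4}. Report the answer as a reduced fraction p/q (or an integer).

By the defining property of the Radon-Nikodym derivative, for every measurable set A,
  mu(A) = integral_A f dnu.
Since nu is a discrete measure concentrated on the atoms of X, the integral over A reduces to the sum
  mu(A) = sum_{x in A} f(x) * nu({x}).
Computing each term:
  x1: f(x1) * nu(x1) = 1/2 * 1 = 1/2.
  x2: f(x2) * nu(x2) = 1 * 2/3 = 2/3.
  x3: f(x3) * nu(x3) = 1/3 * 5/3 = 5/9.
  x4: f(x4) * nu(x4) = 4 * 1/3 = 4/3.
Summing: mu(A) = 1/2 + 2/3 + 5/9 + 4/3 = 55/18.

55/18


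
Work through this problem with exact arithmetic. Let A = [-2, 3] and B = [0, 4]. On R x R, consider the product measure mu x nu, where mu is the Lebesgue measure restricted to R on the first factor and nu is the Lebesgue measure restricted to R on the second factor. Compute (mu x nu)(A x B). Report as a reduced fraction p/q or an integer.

For a measurable rectangle A x B, the product measure satisfies
  (mu x nu)(A x B) = mu(A) * nu(B).
  mu(A) = 5.
  nu(B) = 4.
  (mu x nu)(A x B) = 5 * 4 = 20.

20


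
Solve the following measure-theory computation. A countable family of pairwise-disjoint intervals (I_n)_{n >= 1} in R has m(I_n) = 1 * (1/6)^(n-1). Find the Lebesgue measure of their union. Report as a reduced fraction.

By countable additivity of the Lebesgue measure on pairwise disjoint measurable sets,
  m(union_{n >= 1} I_n) = sum_{n >= 1} m(I_n) = sum_{n >= 1} a * r^(n-1),
  with a = 1 and r = 1/6.
Since 0 < r = 1/6 < 1, the geometric series converges:
  sum_{n >= 1} a * r^(n-1) = a / (1 - r).
  = 1 / (1 - 1/6)
  = 1 / (5/6)
  = 6/5.

6/5


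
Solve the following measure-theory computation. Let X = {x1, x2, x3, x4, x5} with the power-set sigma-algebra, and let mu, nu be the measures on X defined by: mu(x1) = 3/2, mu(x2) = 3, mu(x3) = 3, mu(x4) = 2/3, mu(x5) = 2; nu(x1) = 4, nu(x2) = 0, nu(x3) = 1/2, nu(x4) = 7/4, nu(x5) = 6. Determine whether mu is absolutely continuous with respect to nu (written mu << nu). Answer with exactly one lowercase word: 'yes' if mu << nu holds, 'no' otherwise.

mu << nu means: every nu-null measurable set is also mu-null; equivalently, for every atom x, if nu({x}) = 0 then mu({x}) = 0.
Checking each atom:
  x1: nu = 4 > 0 -> no constraint.
  x2: nu = 0, mu = 3 > 0 -> violates mu << nu.
  x3: nu = 1/2 > 0 -> no constraint.
  x4: nu = 7/4 > 0 -> no constraint.
  x5: nu = 6 > 0 -> no constraint.
The atom(s) x2 violate the condition (nu = 0 but mu > 0). Therefore mu is NOT absolutely continuous w.r.t. nu.

no


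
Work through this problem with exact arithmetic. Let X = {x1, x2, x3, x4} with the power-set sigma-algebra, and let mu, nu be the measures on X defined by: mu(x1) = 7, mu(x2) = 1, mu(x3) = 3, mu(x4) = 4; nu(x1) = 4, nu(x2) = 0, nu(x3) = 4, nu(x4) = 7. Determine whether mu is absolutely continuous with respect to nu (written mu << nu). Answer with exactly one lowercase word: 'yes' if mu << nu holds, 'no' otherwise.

mu << nu means: every nu-null measurable set is also mu-null; equivalently, for every atom x, if nu({x}) = 0 then mu({x}) = 0.
Checking each atom:
  x1: nu = 4 > 0 -> no constraint.
  x2: nu = 0, mu = 1 > 0 -> violates mu << nu.
  x3: nu = 4 > 0 -> no constraint.
  x4: nu = 7 > 0 -> no constraint.
The atom(s) x2 violate the condition (nu = 0 but mu > 0). Therefore mu is NOT absolutely continuous w.r.t. nu.

no


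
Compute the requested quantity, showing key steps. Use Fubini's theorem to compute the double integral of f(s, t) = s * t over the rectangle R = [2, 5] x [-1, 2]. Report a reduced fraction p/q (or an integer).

f(s, t) is a tensor product of a function of s and a function of t, and both factors are bounded continuous (hence Lebesgue integrable) on the rectangle, so Fubini's theorem applies:
  integral_R f d(m x m) = (integral_a1^b1 s ds) * (integral_a2^b2 t dt).
Inner integral in s: integral_{2}^{5} s ds = (5^2 - 2^2)/2
  = 21/2.
Inner integral in t: integral_{-1}^{2} t dt = (2^2 - (-1)^2)/2
  = 3/2.
Product: (21/2) * (3/2) = 63/4.

63/4


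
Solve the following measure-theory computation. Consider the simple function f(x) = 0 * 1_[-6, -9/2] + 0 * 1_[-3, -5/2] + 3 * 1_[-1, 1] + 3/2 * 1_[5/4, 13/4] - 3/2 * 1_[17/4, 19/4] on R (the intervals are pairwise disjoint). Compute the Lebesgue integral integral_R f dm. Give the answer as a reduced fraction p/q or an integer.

For a simple function f = sum_i c_i * 1_{A_i} with disjoint A_i,
  integral f dm = sum_i c_i * m(A_i).
Lengths of the A_i:
  m(A_1) = -9/2 - (-6) = 3/2.
  m(A_2) = -5/2 - (-3) = 1/2.
  m(A_3) = 1 - (-1) = 2.
  m(A_4) = 13/4 - 5/4 = 2.
  m(A_5) = 19/4 - 17/4 = 1/2.
Contributions c_i * m(A_i):
  (0) * (3/2) = 0.
  (0) * (1/2) = 0.
  (3) * (2) = 6.
  (3/2) * (2) = 3.
  (-3/2) * (1/2) = -3/4.
Total: 0 + 0 + 6 + 3 - 3/4 = 33/4.

33/4


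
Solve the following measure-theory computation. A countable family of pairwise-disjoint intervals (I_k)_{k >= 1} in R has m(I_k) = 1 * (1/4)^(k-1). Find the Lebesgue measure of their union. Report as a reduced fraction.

By countable additivity of the Lebesgue measure on pairwise disjoint measurable sets,
  m(union_{k >= 1} I_k) = sum_{k >= 1} m(I_k) = sum_{k >= 1} a * r^(k-1),
  with a = 1 and r = 1/4.
Since 0 < r = 1/4 < 1, the geometric series converges:
  sum_{k >= 1} a * r^(k-1) = a / (1 - r).
  = 1 / (1 - 1/4)
  = 1 / (3/4)
  = 4/3.

4/3


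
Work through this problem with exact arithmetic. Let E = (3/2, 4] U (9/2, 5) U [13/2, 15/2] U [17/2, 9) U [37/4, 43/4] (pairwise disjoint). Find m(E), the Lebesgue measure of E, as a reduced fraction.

For pairwise disjoint intervals, m(union_i I_i) = sum_i m(I_i),
and m is invariant under swapping open/closed endpoints (single points have measure 0).
So m(E) = sum_i (b_i - a_i).
  I_1 has length 4 - 3/2 = 5/2.
  I_2 has length 5 - 9/2 = 1/2.
  I_3 has length 15/2 - 13/2 = 1.
  I_4 has length 9 - 17/2 = 1/2.
  I_5 has length 43/4 - 37/4 = 3/2.
Summing:
  m(E) = 5/2 + 1/2 + 1 + 1/2 + 3/2 = 6.

6


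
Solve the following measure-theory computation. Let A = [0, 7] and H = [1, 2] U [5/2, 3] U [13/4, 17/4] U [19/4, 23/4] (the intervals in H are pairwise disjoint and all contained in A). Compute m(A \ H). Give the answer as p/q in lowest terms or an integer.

The ambient interval has length m(A) = 7 - 0 = 7.
Since the holes are disjoint and sit inside A, by finite additivity
  m(H) = sum_i (b_i - a_i), and m(A \ H) = m(A) - m(H).
Computing the hole measures:
  m(H_1) = 2 - 1 = 1.
  m(H_2) = 3 - 5/2 = 1/2.
  m(H_3) = 17/4 - 13/4 = 1.
  m(H_4) = 23/4 - 19/4 = 1.
Summed: m(H) = 1 + 1/2 + 1 + 1 = 7/2.
So m(A \ H) = 7 - 7/2 = 7/2.

7/2


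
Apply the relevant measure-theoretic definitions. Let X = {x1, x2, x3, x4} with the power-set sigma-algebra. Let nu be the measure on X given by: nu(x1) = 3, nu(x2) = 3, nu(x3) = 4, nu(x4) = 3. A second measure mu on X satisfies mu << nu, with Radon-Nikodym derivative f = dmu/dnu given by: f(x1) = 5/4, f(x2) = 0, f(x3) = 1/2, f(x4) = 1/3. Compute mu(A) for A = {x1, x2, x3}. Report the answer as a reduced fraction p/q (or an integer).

By the defining property of the Radon-Nikodym derivative, for every measurable set A,
  mu(A) = integral_A f dnu.
Since nu is a discrete measure concentrated on the atoms of X, the integral over A reduces to the sum
  mu(A) = sum_{x in A} f(x) * nu({x}).
Computing each term:
  x1: f(x1) * nu(x1) = 5/4 * 3 = 15/4.
  x2: f(x2) * nu(x2) = 0 * 3 = 0.
  x3: f(x3) * nu(x3) = 1/2 * 4 = 2.
Summing: mu(A) = 15/4 + 0 + 2 = 23/4.

23/4


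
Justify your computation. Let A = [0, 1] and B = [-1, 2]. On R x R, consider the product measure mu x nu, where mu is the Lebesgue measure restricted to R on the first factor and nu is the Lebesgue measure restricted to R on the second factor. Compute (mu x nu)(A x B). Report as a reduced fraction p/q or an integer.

For a measurable rectangle A x B, the product measure satisfies
  (mu x nu)(A x B) = mu(A) * nu(B).
  mu(A) = 1.
  nu(B) = 3.
  (mu x nu)(A x B) = 1 * 3 = 3.

3


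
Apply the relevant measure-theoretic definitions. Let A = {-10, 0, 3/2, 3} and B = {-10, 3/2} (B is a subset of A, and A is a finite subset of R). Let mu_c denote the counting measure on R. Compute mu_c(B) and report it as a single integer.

Counting measure assigns mu_c(E) = |E| (number of elements) when E is finite.
B has 2 element(s), so mu_c(B) = 2.

2


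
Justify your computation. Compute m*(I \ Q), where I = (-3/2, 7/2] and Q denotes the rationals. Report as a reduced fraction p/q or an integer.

The interval I = (-3/2, 7/2] has m(I) = 7/2 - (-3/2) = 5 (endpoints are measure-zero, so open/closed/half-open agree). Write I = (I cap Q) u (I \ Q). The rationals in I are countable, so m*(I cap Q) = 0 (cover each rational by intervals whose total length is arbitrarily small). By countable subadditivity m*(I) <= m*(I cap Q) + m*(I \ Q), hence m*(I \ Q) >= m(I) = 5. The reverse inequality m*(I \ Q) <= m*(I) = 5 is trivial since (I \ Q) is a subset of I. Therefore m*(I \ Q) = 5.

5


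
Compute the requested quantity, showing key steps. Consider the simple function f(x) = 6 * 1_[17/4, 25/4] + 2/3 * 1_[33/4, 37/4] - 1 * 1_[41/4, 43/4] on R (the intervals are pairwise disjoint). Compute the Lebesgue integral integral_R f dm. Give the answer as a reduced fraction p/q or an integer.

For a simple function f = sum_i c_i * 1_{A_i} with disjoint A_i,
  integral f dm = sum_i c_i * m(A_i).
Lengths of the A_i:
  m(A_1) = 25/4 - 17/4 = 2.
  m(A_2) = 37/4 - 33/4 = 1.
  m(A_3) = 43/4 - 41/4 = 1/2.
Contributions c_i * m(A_i):
  (6) * (2) = 12.
  (2/3) * (1) = 2/3.
  (-1) * (1/2) = -1/2.
Total: 12 + 2/3 - 1/2 = 73/6.

73/6


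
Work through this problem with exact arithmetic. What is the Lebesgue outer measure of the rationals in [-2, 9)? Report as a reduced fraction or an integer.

Q cap [-2, 9) is countable; list its elements as q_1, q_2, ... . Fix eps > 0 and cover the k-th point by an interval of length eps * 2^(-k). The cover has total length eps * sum_{k>=1} 2^(-k) = eps, so by definition of outer measure m*(Q cap [-2, 9)) <= eps. Since eps was arbitrary and m* >= 0, the outer measure is 0.

0


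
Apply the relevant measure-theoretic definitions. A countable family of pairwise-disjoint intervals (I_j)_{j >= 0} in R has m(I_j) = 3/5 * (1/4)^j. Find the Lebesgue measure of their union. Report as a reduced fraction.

By countable additivity of the Lebesgue measure on pairwise disjoint measurable sets,
  m(union_{j >= 0} I_j) = sum_{j >= 0} m(I_j) = sum_{j >= 0} a * r^j,
  with a = 3/5 and r = 1/4.
Since 0 < r = 1/4 < 1, the geometric series converges:
  sum_{j >= 0} a * r^j = a / (1 - r).
  = 3/5 / (1 - 1/4)
  = 3/5 / (3/4)
  = 4/5.

4/5


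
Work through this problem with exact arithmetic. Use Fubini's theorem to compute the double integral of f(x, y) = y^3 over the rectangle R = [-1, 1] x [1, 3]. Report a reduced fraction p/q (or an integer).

f(x, y) is a tensor product of a function of x and a function of y, and both factors are bounded continuous (hence Lebesgue integrable) on the rectangle, so Fubini's theorem applies:
  integral_R f d(m x m) = (integral_a1^b1 1 dx) * (integral_a2^b2 y^3 dy).
Inner integral in x: integral_{-1}^{1} 1 dx = (1^1 - (-1)^1)/1
  = 2.
Inner integral in y: integral_{1}^{3} y^3 dy = (3^4 - 1^4)/4
  = 20.
Product: (2) * (20) = 40.

40
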